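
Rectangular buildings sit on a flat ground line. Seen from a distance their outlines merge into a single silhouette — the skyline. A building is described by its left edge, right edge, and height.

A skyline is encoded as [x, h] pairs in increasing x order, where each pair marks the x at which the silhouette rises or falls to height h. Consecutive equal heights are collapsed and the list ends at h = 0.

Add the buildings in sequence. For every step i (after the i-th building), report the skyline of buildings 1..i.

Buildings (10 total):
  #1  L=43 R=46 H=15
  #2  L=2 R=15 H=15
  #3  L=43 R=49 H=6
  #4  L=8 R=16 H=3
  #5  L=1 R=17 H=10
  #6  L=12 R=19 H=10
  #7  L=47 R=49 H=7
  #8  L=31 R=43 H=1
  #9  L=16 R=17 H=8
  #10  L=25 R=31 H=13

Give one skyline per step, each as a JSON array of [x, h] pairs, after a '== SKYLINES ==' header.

== SKYLINES ==
[[43,15],[46,0]]
[[2,15],[15,0],[43,15],[46,0]]
[[2,15],[15,0],[43,15],[46,6],[49,0]]
[[2,15],[15,3],[16,0],[43,15],[46,6],[49,0]]
[[1,10],[2,15],[15,10],[17,0],[43,15],[46,6],[49,0]]
[[1,10],[2,15],[15,10],[19,0],[43,15],[46,6],[49,0]]
[[1,10],[2,15],[15,10],[19,0],[43,15],[46,6],[47,7],[49,0]]
[[1,10],[2,15],[15,10],[19,0],[31,1],[43,15],[46,6],[47,7],[49,0]]
[[1,10],[2,15],[15,10],[19,0],[31,1],[43,15],[46,6],[47,7],[49,0]]
[[1,10],[2,15],[15,10],[19,0],[25,13],[31,1],[43,15],[46,6],[47,7],[49,0]]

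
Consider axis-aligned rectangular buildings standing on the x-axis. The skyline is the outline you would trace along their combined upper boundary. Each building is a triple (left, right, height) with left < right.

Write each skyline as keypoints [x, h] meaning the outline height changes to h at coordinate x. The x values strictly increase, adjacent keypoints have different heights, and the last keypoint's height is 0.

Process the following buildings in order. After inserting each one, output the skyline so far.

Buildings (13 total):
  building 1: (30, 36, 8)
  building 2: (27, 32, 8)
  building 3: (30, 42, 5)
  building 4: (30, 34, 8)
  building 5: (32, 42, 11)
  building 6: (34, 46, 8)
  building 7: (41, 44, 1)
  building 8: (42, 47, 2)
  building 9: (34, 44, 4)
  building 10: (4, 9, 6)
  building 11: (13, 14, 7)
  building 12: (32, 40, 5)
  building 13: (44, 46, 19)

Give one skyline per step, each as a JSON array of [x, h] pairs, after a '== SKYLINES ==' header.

== SKYLINES ==
[[30,8],[36,0]]
[[27,8],[36,0]]
[[27,8],[36,5],[42,0]]
[[27,8],[36,5],[42,0]]
[[27,8],[32,11],[42,0]]
[[27,8],[32,11],[42,8],[46,0]]
[[27,8],[32,11],[42,8],[46,0]]
[[27,8],[32,11],[42,8],[46,2],[47,0]]
[[27,8],[32,11],[42,8],[46,2],[47,0]]
[[4,6],[9,0],[27,8],[32,11],[42,8],[46,2],[47,0]]
[[4,6],[9,0],[13,7],[14,0],[27,8],[32,11],[42,8],[46,2],[47,0]]
[[4,6],[9,0],[13,7],[14,0],[27,8],[32,11],[42,8],[46,2],[47,0]]
[[4,6],[9,0],[13,7],[14,0],[27,8],[32,11],[42,8],[44,19],[46,2],[47,0]]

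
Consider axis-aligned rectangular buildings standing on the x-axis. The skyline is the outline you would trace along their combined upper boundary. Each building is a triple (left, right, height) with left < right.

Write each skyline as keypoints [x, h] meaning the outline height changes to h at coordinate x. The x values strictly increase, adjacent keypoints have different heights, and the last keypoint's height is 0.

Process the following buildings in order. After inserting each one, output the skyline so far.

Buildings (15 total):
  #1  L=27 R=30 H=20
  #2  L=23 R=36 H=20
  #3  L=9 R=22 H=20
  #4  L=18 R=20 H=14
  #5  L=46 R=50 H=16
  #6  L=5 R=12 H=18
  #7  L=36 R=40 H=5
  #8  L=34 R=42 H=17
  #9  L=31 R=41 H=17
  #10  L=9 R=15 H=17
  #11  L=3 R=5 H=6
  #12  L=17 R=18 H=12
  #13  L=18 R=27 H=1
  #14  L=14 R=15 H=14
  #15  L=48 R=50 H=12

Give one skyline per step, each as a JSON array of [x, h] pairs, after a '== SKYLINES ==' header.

== SKYLINES ==
[[27,20],[30,0]]
[[23,20],[36,0]]
[[9,20],[22,0],[23,20],[36,0]]
[[9,20],[22,0],[23,20],[36,0]]
[[9,20],[22,0],[23,20],[36,0],[46,16],[50,0]]
[[5,18],[9,20],[22,0],[23,20],[36,0],[46,16],[50,0]]
[[5,18],[9,20],[22,0],[23,20],[36,5],[40,0],[46,16],[50,0]]
[[5,18],[9,20],[22,0],[23,20],[36,17],[42,0],[46,16],[50,0]]
[[5,18],[9,20],[22,0],[23,20],[36,17],[42,0],[46,16],[50,0]]
[[5,18],[9,20],[22,0],[23,20],[36,17],[42,0],[46,16],[50,0]]
[[3,6],[5,18],[9,20],[22,0],[23,20],[36,17],[42,0],[46,16],[50,0]]
[[3,6],[5,18],[9,20],[22,0],[23,20],[36,17],[42,0],[46,16],[50,0]]
[[3,6],[5,18],[9,20],[22,1],[23,20],[36,17],[42,0],[46,16],[50,0]]
[[3,6],[5,18],[9,20],[22,1],[23,20],[36,17],[42,0],[46,16],[50,0]]
[[3,6],[5,18],[9,20],[22,1],[23,20],[36,17],[42,0],[46,16],[50,0]]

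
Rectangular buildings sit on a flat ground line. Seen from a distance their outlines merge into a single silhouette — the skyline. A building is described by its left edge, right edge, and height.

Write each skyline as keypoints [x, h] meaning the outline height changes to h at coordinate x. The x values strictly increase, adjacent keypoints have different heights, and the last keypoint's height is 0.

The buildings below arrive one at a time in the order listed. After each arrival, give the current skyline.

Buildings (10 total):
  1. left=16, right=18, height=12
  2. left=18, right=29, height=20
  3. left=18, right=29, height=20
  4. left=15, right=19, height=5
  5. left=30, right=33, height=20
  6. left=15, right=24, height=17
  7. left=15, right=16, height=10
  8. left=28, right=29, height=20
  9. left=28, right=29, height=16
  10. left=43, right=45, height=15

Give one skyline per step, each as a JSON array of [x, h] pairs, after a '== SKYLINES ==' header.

== SKYLINES ==
[[16,12],[18,0]]
[[16,12],[18,20],[29,0]]
[[16,12],[18,20],[29,0]]
[[15,5],[16,12],[18,20],[29,0]]
[[15,5],[16,12],[18,20],[29,0],[30,20],[33,0]]
[[15,17],[18,20],[29,0],[30,20],[33,0]]
[[15,17],[18,20],[29,0],[30,20],[33,0]]
[[15,17],[18,20],[29,0],[30,20],[33,0]]
[[15,17],[18,20],[29,0],[30,20],[33,0]]
[[15,17],[18,20],[29,0],[30,20],[33,0],[43,15],[45,0]]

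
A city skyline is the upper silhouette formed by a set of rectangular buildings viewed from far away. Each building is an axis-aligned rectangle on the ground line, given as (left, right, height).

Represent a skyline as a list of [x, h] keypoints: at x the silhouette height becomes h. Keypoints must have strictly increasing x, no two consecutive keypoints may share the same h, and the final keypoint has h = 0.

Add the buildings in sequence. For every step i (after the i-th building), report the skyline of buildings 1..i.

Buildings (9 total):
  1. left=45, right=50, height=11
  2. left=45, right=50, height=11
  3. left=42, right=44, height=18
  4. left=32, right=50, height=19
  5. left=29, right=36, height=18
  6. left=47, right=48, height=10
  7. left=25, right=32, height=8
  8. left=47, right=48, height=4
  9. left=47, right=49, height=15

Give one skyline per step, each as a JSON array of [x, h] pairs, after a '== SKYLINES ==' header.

== SKYLINES ==
[[45,11],[50,0]]
[[45,11],[50,0]]
[[42,18],[44,0],[45,11],[50,0]]
[[32,19],[50,0]]
[[29,18],[32,19],[50,0]]
[[29,18],[32,19],[50,0]]
[[25,8],[29,18],[32,19],[50,0]]
[[25,8],[29,18],[32,19],[50,0]]
[[25,8],[29,18],[32,19],[50,0]]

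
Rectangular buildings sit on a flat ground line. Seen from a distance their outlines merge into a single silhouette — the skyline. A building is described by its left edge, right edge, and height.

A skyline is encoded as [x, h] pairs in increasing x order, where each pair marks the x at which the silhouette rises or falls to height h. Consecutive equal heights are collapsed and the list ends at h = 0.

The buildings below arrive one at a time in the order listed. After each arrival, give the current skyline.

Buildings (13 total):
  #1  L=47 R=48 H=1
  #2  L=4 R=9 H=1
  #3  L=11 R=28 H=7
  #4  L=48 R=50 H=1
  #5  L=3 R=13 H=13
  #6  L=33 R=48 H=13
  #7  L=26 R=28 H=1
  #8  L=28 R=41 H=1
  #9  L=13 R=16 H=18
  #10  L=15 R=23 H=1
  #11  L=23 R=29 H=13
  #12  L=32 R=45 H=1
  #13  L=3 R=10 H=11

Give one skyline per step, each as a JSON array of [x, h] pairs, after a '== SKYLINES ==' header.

== SKYLINES ==
[[47,1],[48,0]]
[[4,1],[9,0],[47,1],[48,0]]
[[4,1],[9,0],[11,7],[28,0],[47,1],[48,0]]
[[4,1],[9,0],[11,7],[28,0],[47,1],[50,0]]
[[3,13],[13,7],[28,0],[47,1],[50,0]]
[[3,13],[13,7],[28,0],[33,13],[48,1],[50,0]]
[[3,13],[13,7],[28,0],[33,13],[48,1],[50,0]]
[[3,13],[13,7],[28,1],[33,13],[48,1],[50,0]]
[[3,13],[13,18],[16,7],[28,1],[33,13],[48,1],[50,0]]
[[3,13],[13,18],[16,7],[28,1],[33,13],[48,1],[50,0]]
[[3,13],[13,18],[16,7],[23,13],[29,1],[33,13],[48,1],[50,0]]
[[3,13],[13,18],[16,7],[23,13],[29,1],[33,13],[48,1],[50,0]]
[[3,13],[13,18],[16,7],[23,13],[29,1],[33,13],[48,1],[50,0]]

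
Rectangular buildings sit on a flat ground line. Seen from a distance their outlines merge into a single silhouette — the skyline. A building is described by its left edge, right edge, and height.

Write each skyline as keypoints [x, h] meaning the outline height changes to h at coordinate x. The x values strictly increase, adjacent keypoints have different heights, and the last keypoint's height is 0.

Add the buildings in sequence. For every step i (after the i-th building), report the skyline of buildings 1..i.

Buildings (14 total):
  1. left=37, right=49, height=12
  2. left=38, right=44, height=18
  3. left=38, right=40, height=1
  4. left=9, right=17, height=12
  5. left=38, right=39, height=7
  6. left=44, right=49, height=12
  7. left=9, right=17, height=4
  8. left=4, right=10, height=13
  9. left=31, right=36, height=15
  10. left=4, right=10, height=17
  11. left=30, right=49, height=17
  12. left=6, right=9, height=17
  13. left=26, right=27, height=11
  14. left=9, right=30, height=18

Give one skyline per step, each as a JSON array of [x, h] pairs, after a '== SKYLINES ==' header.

== SKYLINES ==
[[37,12],[49,0]]
[[37,12],[38,18],[44,12],[49,0]]
[[37,12],[38,18],[44,12],[49,0]]
[[9,12],[17,0],[37,12],[38,18],[44,12],[49,0]]
[[9,12],[17,0],[37,12],[38,18],[44,12],[49,0]]
[[9,12],[17,0],[37,12],[38,18],[44,12],[49,0]]
[[9,12],[17,0],[37,12],[38,18],[44,12],[49,0]]
[[4,13],[10,12],[17,0],[37,12],[38,18],[44,12],[49,0]]
[[4,13],[10,12],[17,0],[31,15],[36,0],[37,12],[38,18],[44,12],[49,0]]
[[4,17],[10,12],[17,0],[31,15],[36,0],[37,12],[38,18],[44,12],[49,0]]
[[4,17],[10,12],[17,0],[30,17],[38,18],[44,17],[49,0]]
[[4,17],[10,12],[17,0],[30,17],[38,18],[44,17],[49,0]]
[[4,17],[10,12],[17,0],[26,11],[27,0],[30,17],[38,18],[44,17],[49,0]]
[[4,17],[9,18],[30,17],[38,18],[44,17],[49,0]]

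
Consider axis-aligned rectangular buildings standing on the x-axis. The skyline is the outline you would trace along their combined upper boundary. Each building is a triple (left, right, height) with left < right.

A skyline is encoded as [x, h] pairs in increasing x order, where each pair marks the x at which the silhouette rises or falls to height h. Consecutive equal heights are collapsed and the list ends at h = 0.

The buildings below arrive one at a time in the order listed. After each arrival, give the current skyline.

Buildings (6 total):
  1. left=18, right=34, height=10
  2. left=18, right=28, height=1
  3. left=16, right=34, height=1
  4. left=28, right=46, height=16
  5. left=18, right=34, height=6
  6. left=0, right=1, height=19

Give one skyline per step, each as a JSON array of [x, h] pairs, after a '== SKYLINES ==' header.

== SKYLINES ==
[[18,10],[34,0]]
[[18,10],[34,0]]
[[16,1],[18,10],[34,0]]
[[16,1],[18,10],[28,16],[46,0]]
[[16,1],[18,10],[28,16],[46,0]]
[[0,19],[1,0],[16,1],[18,10],[28,16],[46,0]]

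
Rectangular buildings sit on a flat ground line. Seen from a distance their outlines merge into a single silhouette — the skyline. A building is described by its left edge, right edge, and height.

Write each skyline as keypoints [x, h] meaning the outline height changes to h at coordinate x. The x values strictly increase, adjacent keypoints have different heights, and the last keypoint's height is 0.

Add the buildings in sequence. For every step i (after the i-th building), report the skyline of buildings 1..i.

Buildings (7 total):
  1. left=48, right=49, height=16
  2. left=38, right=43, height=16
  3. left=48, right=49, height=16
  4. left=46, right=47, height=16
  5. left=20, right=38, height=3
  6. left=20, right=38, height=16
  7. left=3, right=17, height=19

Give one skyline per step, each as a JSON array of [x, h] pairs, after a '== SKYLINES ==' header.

== SKYLINES ==
[[48,16],[49,0]]
[[38,16],[43,0],[48,16],[49,0]]
[[38,16],[43,0],[48,16],[49,0]]
[[38,16],[43,0],[46,16],[47,0],[48,16],[49,0]]
[[20,3],[38,16],[43,0],[46,16],[47,0],[48,16],[49,0]]
[[20,16],[43,0],[46,16],[47,0],[48,16],[49,0]]
[[3,19],[17,0],[20,16],[43,0],[46,16],[47,0],[48,16],[49,0]]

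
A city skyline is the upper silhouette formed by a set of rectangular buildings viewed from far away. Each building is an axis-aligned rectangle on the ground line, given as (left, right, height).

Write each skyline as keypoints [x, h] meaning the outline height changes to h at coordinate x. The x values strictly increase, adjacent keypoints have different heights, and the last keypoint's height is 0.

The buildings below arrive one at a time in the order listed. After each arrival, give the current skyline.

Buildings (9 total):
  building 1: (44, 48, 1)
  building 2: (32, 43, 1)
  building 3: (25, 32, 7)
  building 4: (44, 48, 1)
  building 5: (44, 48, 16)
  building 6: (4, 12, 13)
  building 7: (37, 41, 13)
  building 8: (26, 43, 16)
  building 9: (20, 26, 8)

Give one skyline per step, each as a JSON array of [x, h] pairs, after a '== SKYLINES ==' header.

== SKYLINES ==
[[44,1],[48,0]]
[[32,1],[43,0],[44,1],[48,0]]
[[25,7],[32,1],[43,0],[44,1],[48,0]]
[[25,7],[32,1],[43,0],[44,1],[48,0]]
[[25,7],[32,1],[43,0],[44,16],[48,0]]
[[4,13],[12,0],[25,7],[32,1],[43,0],[44,16],[48,0]]
[[4,13],[12,0],[25,7],[32,1],[37,13],[41,1],[43,0],[44,16],[48,0]]
[[4,13],[12,0],[25,7],[26,16],[43,0],[44,16],[48,0]]
[[4,13],[12,0],[20,8],[26,16],[43,0],[44,16],[48,0]]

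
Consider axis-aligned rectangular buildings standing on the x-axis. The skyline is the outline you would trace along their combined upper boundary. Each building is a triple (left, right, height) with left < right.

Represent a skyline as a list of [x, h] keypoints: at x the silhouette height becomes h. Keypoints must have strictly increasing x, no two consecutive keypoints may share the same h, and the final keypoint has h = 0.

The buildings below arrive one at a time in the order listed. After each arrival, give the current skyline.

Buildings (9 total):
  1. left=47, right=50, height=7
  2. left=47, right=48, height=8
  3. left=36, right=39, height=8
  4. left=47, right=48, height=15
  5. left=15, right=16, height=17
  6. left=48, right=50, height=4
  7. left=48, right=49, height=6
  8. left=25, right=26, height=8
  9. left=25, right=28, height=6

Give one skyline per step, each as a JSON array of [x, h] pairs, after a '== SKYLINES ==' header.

== SKYLINES ==
[[47,7],[50,0]]
[[47,8],[48,7],[50,0]]
[[36,8],[39,0],[47,8],[48,7],[50,0]]
[[36,8],[39,0],[47,15],[48,7],[50,0]]
[[15,17],[16,0],[36,8],[39,0],[47,15],[48,7],[50,0]]
[[15,17],[16,0],[36,8],[39,0],[47,15],[48,7],[50,0]]
[[15,17],[16,0],[36,8],[39,0],[47,15],[48,7],[50,0]]
[[15,17],[16,0],[25,8],[26,0],[36,8],[39,0],[47,15],[48,7],[50,0]]
[[15,17],[16,0],[25,8],[26,6],[28,0],[36,8],[39,0],[47,15],[48,7],[50,0]]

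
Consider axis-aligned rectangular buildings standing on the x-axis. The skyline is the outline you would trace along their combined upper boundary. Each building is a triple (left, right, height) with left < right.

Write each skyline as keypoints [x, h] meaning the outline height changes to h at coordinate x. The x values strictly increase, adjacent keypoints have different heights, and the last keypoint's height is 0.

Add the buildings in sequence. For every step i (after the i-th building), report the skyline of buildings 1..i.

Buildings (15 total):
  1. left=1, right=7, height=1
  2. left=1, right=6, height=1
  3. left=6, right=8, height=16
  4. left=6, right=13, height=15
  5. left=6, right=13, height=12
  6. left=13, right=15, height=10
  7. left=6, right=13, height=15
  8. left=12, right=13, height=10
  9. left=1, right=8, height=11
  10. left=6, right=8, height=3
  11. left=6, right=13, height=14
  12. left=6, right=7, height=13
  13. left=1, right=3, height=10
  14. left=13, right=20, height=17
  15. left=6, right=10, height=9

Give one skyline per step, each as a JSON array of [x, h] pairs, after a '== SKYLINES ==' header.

== SKYLINES ==
[[1,1],[7,0]]
[[1,1],[7,0]]
[[1,1],[6,16],[8,0]]
[[1,1],[6,16],[8,15],[13,0]]
[[1,1],[6,16],[8,15],[13,0]]
[[1,1],[6,16],[8,15],[13,10],[15,0]]
[[1,1],[6,16],[8,15],[13,10],[15,0]]
[[1,1],[6,16],[8,15],[13,10],[15,0]]
[[1,11],[6,16],[8,15],[13,10],[15,0]]
[[1,11],[6,16],[8,15],[13,10],[15,0]]
[[1,11],[6,16],[8,15],[13,10],[15,0]]
[[1,11],[6,16],[8,15],[13,10],[15,0]]
[[1,11],[6,16],[8,15],[13,10],[15,0]]
[[1,11],[6,16],[8,15],[13,17],[20,0]]
[[1,11],[6,16],[8,15],[13,17],[20,0]]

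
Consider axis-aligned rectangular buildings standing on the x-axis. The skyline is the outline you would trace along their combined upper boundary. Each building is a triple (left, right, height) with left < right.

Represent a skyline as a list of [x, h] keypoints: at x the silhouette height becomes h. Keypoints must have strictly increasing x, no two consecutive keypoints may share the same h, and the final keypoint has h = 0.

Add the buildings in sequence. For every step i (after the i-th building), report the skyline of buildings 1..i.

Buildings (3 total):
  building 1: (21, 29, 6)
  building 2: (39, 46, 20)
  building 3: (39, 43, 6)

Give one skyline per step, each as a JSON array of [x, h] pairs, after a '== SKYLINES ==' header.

== SKYLINES ==
[[21,6],[29,0]]
[[21,6],[29,0],[39,20],[46,0]]
[[21,6],[29,0],[39,20],[46,0]]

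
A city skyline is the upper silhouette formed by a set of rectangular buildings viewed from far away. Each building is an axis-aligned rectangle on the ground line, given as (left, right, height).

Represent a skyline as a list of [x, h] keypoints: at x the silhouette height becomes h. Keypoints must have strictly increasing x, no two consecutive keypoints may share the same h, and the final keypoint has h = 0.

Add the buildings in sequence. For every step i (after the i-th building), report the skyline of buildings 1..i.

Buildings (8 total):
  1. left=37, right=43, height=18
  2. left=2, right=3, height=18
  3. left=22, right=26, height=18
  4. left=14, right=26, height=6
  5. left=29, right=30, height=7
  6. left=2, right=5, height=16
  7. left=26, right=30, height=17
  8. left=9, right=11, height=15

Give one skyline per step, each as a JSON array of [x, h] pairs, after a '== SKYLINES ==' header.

== SKYLINES ==
[[37,18],[43,0]]
[[2,18],[3,0],[37,18],[43,0]]
[[2,18],[3,0],[22,18],[26,0],[37,18],[43,0]]
[[2,18],[3,0],[14,6],[22,18],[26,0],[37,18],[43,0]]
[[2,18],[3,0],[14,6],[22,18],[26,0],[29,7],[30,0],[37,18],[43,0]]
[[2,18],[3,16],[5,0],[14,6],[22,18],[26,0],[29,7],[30,0],[37,18],[43,0]]
[[2,18],[3,16],[5,0],[14,6],[22,18],[26,17],[30,0],[37,18],[43,0]]
[[2,18],[3,16],[5,0],[9,15],[11,0],[14,6],[22,18],[26,17],[30,0],[37,18],[43,0]]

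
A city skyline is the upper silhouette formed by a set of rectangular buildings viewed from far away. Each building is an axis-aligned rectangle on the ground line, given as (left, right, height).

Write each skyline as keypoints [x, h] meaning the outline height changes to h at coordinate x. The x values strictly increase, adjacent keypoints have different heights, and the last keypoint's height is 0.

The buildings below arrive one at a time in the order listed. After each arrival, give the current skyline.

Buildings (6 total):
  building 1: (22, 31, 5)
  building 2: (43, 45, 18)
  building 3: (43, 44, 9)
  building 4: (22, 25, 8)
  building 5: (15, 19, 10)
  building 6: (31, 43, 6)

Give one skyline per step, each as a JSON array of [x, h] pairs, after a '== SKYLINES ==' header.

== SKYLINES ==
[[22,5],[31,0]]
[[22,5],[31,0],[43,18],[45,0]]
[[22,5],[31,0],[43,18],[45,0]]
[[22,8],[25,5],[31,0],[43,18],[45,0]]
[[15,10],[19,0],[22,8],[25,5],[31,0],[43,18],[45,0]]
[[15,10],[19,0],[22,8],[25,5],[31,6],[43,18],[45,0]]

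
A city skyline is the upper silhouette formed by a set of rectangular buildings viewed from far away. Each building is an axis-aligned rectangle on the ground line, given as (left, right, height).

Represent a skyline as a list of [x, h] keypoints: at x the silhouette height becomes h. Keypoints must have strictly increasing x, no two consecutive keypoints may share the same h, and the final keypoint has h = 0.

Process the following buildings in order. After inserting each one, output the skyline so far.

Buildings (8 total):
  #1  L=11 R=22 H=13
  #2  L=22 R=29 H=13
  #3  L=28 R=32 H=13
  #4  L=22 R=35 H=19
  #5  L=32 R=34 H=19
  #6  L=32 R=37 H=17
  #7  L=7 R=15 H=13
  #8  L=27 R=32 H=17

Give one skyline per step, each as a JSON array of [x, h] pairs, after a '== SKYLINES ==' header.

== SKYLINES ==
[[11,13],[22,0]]
[[11,13],[29,0]]
[[11,13],[32,0]]
[[11,13],[22,19],[35,0]]
[[11,13],[22,19],[35,0]]
[[11,13],[22,19],[35,17],[37,0]]
[[7,13],[22,19],[35,17],[37,0]]
[[7,13],[22,19],[35,17],[37,0]]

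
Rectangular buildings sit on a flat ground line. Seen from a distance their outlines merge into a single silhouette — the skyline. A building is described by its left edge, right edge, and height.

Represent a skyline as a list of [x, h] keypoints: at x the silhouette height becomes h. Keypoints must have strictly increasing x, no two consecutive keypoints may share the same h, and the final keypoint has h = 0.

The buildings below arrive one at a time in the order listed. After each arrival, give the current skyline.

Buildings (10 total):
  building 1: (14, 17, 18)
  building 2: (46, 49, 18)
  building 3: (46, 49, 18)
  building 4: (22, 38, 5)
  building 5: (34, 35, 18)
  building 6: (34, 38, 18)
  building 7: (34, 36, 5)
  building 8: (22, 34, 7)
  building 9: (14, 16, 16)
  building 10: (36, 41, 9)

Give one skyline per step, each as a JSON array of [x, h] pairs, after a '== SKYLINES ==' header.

== SKYLINES ==
[[14,18],[17,0]]
[[14,18],[17,0],[46,18],[49,0]]
[[14,18],[17,0],[46,18],[49,0]]
[[14,18],[17,0],[22,5],[38,0],[46,18],[49,0]]
[[14,18],[17,0],[22,5],[34,18],[35,5],[38,0],[46,18],[49,0]]
[[14,18],[17,0],[22,5],[34,18],[38,0],[46,18],[49,0]]
[[14,18],[17,0],[22,5],[34,18],[38,0],[46,18],[49,0]]
[[14,18],[17,0],[22,7],[34,18],[38,0],[46,18],[49,0]]
[[14,18],[17,0],[22,7],[34,18],[38,0],[46,18],[49,0]]
[[14,18],[17,0],[22,7],[34,18],[38,9],[41,0],[46,18],[49,0]]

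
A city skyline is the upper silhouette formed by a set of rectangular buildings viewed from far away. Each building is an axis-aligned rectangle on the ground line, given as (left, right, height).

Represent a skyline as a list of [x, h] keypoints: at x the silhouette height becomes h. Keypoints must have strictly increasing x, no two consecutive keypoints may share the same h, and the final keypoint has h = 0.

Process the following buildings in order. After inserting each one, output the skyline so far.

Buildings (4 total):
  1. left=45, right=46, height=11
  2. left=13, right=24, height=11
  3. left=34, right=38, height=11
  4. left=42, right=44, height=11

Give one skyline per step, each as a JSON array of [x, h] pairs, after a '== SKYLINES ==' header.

== SKYLINES ==
[[45,11],[46,0]]
[[13,11],[24,0],[45,11],[46,0]]
[[13,11],[24,0],[34,11],[38,0],[45,11],[46,0]]
[[13,11],[24,0],[34,11],[38,0],[42,11],[44,0],[45,11],[46,0]]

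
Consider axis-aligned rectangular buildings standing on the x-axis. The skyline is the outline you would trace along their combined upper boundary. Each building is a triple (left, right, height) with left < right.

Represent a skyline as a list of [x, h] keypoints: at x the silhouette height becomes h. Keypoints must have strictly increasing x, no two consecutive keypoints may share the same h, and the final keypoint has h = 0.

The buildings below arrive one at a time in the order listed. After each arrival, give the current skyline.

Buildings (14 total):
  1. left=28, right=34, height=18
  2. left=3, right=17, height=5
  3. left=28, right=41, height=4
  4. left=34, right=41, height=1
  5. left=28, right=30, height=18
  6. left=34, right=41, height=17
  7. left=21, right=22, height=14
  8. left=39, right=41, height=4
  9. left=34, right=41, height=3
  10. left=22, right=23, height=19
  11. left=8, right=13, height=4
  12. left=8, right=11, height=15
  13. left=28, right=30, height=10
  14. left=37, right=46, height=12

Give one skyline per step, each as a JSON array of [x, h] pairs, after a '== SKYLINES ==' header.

== SKYLINES ==
[[28,18],[34,0]]
[[3,5],[17,0],[28,18],[34,0]]
[[3,5],[17,0],[28,18],[34,4],[41,0]]
[[3,5],[17,0],[28,18],[34,4],[41,0]]
[[3,5],[17,0],[28,18],[34,4],[41,0]]
[[3,5],[17,0],[28,18],[34,17],[41,0]]
[[3,5],[17,0],[21,14],[22,0],[28,18],[34,17],[41,0]]
[[3,5],[17,0],[21,14],[22,0],[28,18],[34,17],[41,0]]
[[3,5],[17,0],[21,14],[22,0],[28,18],[34,17],[41,0]]
[[3,5],[17,0],[21,14],[22,19],[23,0],[28,18],[34,17],[41,0]]
[[3,5],[17,0],[21,14],[22,19],[23,0],[28,18],[34,17],[41,0]]
[[3,5],[8,15],[11,5],[17,0],[21,14],[22,19],[23,0],[28,18],[34,17],[41,0]]
[[3,5],[8,15],[11,5],[17,0],[21,14],[22,19],[23,0],[28,18],[34,17],[41,0]]
[[3,5],[8,15],[11,5],[17,0],[21,14],[22,19],[23,0],[28,18],[34,17],[41,12],[46,0]]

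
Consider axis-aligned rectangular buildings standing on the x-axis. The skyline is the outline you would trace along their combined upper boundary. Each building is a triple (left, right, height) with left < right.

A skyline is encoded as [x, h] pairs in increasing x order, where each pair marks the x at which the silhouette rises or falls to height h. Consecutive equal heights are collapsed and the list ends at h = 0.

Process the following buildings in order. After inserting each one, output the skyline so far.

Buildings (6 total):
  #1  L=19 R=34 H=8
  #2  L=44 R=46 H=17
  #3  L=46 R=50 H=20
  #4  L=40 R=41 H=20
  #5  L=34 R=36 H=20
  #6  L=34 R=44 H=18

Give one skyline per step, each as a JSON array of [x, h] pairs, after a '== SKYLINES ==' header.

== SKYLINES ==
[[19,8],[34,0]]
[[19,8],[34,0],[44,17],[46,0]]
[[19,8],[34,0],[44,17],[46,20],[50,0]]
[[19,8],[34,0],[40,20],[41,0],[44,17],[46,20],[50,0]]
[[19,8],[34,20],[36,0],[40,20],[41,0],[44,17],[46,20],[50,0]]
[[19,8],[34,20],[36,18],[40,20],[41,18],[44,17],[46,20],[50,0]]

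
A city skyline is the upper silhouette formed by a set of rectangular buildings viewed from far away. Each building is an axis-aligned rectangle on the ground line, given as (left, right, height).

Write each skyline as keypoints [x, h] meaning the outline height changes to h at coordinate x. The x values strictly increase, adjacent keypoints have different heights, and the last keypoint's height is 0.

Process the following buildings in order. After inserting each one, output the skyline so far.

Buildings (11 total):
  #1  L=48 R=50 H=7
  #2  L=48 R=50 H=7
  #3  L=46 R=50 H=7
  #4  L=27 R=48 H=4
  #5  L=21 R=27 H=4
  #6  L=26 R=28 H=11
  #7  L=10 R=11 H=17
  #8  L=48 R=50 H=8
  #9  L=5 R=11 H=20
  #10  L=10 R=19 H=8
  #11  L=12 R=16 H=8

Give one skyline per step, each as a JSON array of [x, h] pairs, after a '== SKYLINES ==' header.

== SKYLINES ==
[[48,7],[50,0]]
[[48,7],[50,0]]
[[46,7],[50,0]]
[[27,4],[46,7],[50,0]]
[[21,4],[46,7],[50,0]]
[[21,4],[26,11],[28,4],[46,7],[50,0]]
[[10,17],[11,0],[21,4],[26,11],[28,4],[46,7],[50,0]]
[[10,17],[11,0],[21,4],[26,11],[28,4],[46,7],[48,8],[50,0]]
[[5,20],[11,0],[21,4],[26,11],[28,4],[46,7],[48,8],[50,0]]
[[5,20],[11,8],[19,0],[21,4],[26,11],[28,4],[46,7],[48,8],[50,0]]
[[5,20],[11,8],[19,0],[21,4],[26,11],[28,4],[46,7],[48,8],[50,0]]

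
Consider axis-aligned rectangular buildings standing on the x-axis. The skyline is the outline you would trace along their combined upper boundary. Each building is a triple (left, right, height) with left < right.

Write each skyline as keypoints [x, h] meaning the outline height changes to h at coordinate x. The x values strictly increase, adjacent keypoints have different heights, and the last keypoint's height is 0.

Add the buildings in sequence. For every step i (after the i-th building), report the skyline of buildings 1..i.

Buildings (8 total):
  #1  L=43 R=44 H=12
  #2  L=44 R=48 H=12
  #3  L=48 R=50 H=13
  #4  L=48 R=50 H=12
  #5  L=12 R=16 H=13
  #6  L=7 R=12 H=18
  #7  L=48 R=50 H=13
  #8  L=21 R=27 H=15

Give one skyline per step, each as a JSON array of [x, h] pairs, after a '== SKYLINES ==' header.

== SKYLINES ==
[[43,12],[44,0]]
[[43,12],[48,0]]
[[43,12],[48,13],[50,0]]
[[43,12],[48,13],[50,0]]
[[12,13],[16,0],[43,12],[48,13],[50,0]]
[[7,18],[12,13],[16,0],[43,12],[48,13],[50,0]]
[[7,18],[12,13],[16,0],[43,12],[48,13],[50,0]]
[[7,18],[12,13],[16,0],[21,15],[27,0],[43,12],[48,13],[50,0]]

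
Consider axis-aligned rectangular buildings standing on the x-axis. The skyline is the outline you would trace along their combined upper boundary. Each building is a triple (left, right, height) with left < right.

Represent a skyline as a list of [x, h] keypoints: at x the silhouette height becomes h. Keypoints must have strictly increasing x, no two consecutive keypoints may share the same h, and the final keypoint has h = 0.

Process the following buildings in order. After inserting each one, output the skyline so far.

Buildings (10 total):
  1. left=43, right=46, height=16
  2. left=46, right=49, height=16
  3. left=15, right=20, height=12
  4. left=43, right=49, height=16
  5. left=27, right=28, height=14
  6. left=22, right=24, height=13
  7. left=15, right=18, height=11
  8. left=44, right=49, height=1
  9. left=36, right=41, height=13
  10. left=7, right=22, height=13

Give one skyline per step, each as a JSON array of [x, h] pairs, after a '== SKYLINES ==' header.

== SKYLINES ==
[[43,16],[46,0]]
[[43,16],[49,0]]
[[15,12],[20,0],[43,16],[49,0]]
[[15,12],[20,0],[43,16],[49,0]]
[[15,12],[20,0],[27,14],[28,0],[43,16],[49,0]]
[[15,12],[20,0],[22,13],[24,0],[27,14],[28,0],[43,16],[49,0]]
[[15,12],[20,0],[22,13],[24,0],[27,14],[28,0],[43,16],[49,0]]
[[15,12],[20,0],[22,13],[24,0],[27,14],[28,0],[43,16],[49,0]]
[[15,12],[20,0],[22,13],[24,0],[27,14],[28,0],[36,13],[41,0],[43,16],[49,0]]
[[7,13],[24,0],[27,14],[28,0],[36,13],[41,0],[43,16],[49,0]]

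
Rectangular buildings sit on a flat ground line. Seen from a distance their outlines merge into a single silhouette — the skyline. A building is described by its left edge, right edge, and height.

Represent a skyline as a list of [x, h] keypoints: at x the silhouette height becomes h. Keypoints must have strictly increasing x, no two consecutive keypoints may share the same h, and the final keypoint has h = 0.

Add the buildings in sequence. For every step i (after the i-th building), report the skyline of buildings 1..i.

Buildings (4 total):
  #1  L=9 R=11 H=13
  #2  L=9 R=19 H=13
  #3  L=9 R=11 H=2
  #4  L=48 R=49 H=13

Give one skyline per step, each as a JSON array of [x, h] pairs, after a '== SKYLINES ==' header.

== SKYLINES ==
[[9,13],[11,0]]
[[9,13],[19,0]]
[[9,13],[19,0]]
[[9,13],[19,0],[48,13],[49,0]]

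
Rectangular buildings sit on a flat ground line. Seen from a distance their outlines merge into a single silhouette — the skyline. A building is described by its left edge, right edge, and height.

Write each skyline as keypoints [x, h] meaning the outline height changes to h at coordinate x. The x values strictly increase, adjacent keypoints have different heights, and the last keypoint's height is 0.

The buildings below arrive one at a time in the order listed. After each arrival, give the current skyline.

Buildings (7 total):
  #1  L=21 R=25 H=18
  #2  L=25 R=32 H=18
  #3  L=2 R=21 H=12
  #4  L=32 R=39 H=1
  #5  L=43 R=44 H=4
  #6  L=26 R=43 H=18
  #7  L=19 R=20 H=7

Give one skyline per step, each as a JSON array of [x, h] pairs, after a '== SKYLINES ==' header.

== SKYLINES ==
[[21,18],[25,0]]
[[21,18],[32,0]]
[[2,12],[21,18],[32,0]]
[[2,12],[21,18],[32,1],[39,0]]
[[2,12],[21,18],[32,1],[39,0],[43,4],[44,0]]
[[2,12],[21,18],[43,4],[44,0]]
[[2,12],[21,18],[43,4],[44,0]]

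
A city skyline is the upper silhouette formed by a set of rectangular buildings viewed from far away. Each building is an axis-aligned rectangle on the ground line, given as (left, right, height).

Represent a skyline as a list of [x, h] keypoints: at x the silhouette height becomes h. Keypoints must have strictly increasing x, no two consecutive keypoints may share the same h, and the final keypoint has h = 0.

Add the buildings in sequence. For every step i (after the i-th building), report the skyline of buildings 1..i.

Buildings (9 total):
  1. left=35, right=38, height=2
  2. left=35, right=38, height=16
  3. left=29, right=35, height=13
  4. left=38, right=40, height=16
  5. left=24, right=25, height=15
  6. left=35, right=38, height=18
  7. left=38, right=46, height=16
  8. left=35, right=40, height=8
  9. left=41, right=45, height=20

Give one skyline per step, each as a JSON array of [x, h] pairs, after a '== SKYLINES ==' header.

== SKYLINES ==
[[35,2],[38,0]]
[[35,16],[38,0]]
[[29,13],[35,16],[38,0]]
[[29,13],[35,16],[40,0]]
[[24,15],[25,0],[29,13],[35,16],[40,0]]
[[24,15],[25,0],[29,13],[35,18],[38,16],[40,0]]
[[24,15],[25,0],[29,13],[35,18],[38,16],[46,0]]
[[24,15],[25,0],[29,13],[35,18],[38,16],[46,0]]
[[24,15],[25,0],[29,13],[35,18],[38,16],[41,20],[45,16],[46,0]]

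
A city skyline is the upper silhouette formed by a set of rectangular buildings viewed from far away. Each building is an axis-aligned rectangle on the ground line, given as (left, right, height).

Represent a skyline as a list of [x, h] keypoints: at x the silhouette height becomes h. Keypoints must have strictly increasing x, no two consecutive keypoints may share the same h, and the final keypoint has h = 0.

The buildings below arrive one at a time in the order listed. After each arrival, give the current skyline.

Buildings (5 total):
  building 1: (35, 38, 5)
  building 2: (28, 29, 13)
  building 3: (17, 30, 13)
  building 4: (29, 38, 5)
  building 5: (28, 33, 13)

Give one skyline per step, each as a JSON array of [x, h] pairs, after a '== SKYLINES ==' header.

== SKYLINES ==
[[35,5],[38,0]]
[[28,13],[29,0],[35,5],[38,0]]
[[17,13],[30,0],[35,5],[38,0]]
[[17,13],[30,5],[38,0]]
[[17,13],[33,5],[38,0]]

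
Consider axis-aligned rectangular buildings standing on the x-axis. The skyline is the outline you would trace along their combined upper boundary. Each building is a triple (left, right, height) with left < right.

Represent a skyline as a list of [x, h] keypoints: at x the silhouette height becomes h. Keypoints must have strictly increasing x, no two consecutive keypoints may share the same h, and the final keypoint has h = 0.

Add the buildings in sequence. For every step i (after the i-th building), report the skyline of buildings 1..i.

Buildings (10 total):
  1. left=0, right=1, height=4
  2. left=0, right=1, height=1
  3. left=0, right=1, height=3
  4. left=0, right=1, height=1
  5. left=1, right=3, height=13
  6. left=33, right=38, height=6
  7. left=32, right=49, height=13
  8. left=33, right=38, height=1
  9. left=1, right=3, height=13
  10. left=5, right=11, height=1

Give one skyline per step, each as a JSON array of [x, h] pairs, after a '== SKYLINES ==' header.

== SKYLINES ==
[[0,4],[1,0]]
[[0,4],[1,0]]
[[0,4],[1,0]]
[[0,4],[1,0]]
[[0,4],[1,13],[3,0]]
[[0,4],[1,13],[3,0],[33,6],[38,0]]
[[0,4],[1,13],[3,0],[32,13],[49,0]]
[[0,4],[1,13],[3,0],[32,13],[49,0]]
[[0,4],[1,13],[3,0],[32,13],[49,0]]
[[0,4],[1,13],[3,0],[5,1],[11,0],[32,13],[49,0]]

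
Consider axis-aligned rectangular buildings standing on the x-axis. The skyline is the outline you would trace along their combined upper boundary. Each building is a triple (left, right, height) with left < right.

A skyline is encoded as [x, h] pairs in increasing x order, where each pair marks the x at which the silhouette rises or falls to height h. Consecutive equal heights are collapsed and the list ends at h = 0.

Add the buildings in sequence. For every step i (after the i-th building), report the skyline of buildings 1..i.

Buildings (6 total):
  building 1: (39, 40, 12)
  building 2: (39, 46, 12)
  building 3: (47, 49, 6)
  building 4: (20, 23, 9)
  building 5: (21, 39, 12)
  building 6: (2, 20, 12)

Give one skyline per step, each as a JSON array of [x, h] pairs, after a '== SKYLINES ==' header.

== SKYLINES ==
[[39,12],[40,0]]
[[39,12],[46,0]]
[[39,12],[46,0],[47,6],[49,0]]
[[20,9],[23,0],[39,12],[46,0],[47,6],[49,0]]
[[20,9],[21,12],[46,0],[47,6],[49,0]]
[[2,12],[20,9],[21,12],[46,0],[47,6],[49,0]]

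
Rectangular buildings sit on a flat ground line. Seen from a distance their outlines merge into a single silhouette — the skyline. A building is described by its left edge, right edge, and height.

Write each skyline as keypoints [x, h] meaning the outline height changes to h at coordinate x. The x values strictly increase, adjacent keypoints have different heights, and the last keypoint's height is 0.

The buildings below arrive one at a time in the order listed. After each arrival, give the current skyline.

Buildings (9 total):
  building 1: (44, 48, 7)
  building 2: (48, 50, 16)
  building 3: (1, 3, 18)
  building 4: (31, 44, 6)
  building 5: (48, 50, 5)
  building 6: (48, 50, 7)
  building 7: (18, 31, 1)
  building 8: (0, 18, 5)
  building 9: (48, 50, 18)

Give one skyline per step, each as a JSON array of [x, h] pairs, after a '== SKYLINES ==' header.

== SKYLINES ==
[[44,7],[48,0]]
[[44,7],[48,16],[50,0]]
[[1,18],[3,0],[44,7],[48,16],[50,0]]
[[1,18],[3,0],[31,6],[44,7],[48,16],[50,0]]
[[1,18],[3,0],[31,6],[44,7],[48,16],[50,0]]
[[1,18],[3,0],[31,6],[44,7],[48,16],[50,0]]
[[1,18],[3,0],[18,1],[31,6],[44,7],[48,16],[50,0]]
[[0,5],[1,18],[3,5],[18,1],[31,6],[44,7],[48,16],[50,0]]
[[0,5],[1,18],[3,5],[18,1],[31,6],[44,7],[48,18],[50,0]]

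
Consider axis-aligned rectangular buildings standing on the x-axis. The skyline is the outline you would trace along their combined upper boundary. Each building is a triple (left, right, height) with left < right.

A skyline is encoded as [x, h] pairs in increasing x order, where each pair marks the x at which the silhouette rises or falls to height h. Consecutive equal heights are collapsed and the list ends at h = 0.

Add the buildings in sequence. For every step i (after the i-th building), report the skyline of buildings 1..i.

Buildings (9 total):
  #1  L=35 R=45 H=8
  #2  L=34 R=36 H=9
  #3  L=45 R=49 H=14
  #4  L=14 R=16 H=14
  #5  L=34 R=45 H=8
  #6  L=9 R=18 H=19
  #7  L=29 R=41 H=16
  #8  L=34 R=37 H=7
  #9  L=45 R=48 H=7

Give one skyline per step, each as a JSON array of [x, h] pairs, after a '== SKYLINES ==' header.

== SKYLINES ==
[[35,8],[45,0]]
[[34,9],[36,8],[45,0]]
[[34,9],[36,8],[45,14],[49,0]]
[[14,14],[16,0],[34,9],[36,8],[45,14],[49,0]]
[[14,14],[16,0],[34,9],[36,8],[45,14],[49,0]]
[[9,19],[18,0],[34,9],[36,8],[45,14],[49,0]]
[[9,19],[18,0],[29,16],[41,8],[45,14],[49,0]]
[[9,19],[18,0],[29,16],[41,8],[45,14],[49,0]]
[[9,19],[18,0],[29,16],[41,8],[45,14],[49,0]]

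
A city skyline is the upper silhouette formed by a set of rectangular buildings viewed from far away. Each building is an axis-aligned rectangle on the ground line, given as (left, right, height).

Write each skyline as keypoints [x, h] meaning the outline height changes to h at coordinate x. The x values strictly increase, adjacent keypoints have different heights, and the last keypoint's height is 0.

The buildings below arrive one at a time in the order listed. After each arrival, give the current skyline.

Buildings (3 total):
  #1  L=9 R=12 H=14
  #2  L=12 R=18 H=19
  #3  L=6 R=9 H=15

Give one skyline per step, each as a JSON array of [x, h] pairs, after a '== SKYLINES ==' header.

== SKYLINES ==
[[9,14],[12,0]]
[[9,14],[12,19],[18,0]]
[[6,15],[9,14],[12,19],[18,0]]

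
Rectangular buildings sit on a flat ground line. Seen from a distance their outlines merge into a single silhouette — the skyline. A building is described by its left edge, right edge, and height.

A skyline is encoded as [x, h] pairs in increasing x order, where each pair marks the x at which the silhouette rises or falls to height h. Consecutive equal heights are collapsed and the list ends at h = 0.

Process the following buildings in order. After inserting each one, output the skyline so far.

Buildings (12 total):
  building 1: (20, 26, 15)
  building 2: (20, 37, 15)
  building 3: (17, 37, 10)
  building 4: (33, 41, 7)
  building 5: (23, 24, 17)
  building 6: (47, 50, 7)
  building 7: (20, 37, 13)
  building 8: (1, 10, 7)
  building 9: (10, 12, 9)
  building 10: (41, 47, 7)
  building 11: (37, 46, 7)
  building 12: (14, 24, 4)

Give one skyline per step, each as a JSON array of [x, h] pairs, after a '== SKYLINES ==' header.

== SKYLINES ==
[[20,15],[26,0]]
[[20,15],[37,0]]
[[17,10],[20,15],[37,0]]
[[17,10],[20,15],[37,7],[41,0]]
[[17,10],[20,15],[23,17],[24,15],[37,7],[41,0]]
[[17,10],[20,15],[23,17],[24,15],[37,7],[41,0],[47,7],[50,0]]
[[17,10],[20,15],[23,17],[24,15],[37,7],[41,0],[47,7],[50,0]]
[[1,7],[10,0],[17,10],[20,15],[23,17],[24,15],[37,7],[41,0],[47,7],[50,0]]
[[1,7],[10,9],[12,0],[17,10],[20,15],[23,17],[24,15],[37,7],[41,0],[47,7],[50,0]]
[[1,7],[10,9],[12,0],[17,10],[20,15],[23,17],[24,15],[37,7],[50,0]]
[[1,7],[10,9],[12,0],[17,10],[20,15],[23,17],[24,15],[37,7],[50,0]]
[[1,7],[10,9],[12,0],[14,4],[17,10],[20,15],[23,17],[24,15],[37,7],[50,0]]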